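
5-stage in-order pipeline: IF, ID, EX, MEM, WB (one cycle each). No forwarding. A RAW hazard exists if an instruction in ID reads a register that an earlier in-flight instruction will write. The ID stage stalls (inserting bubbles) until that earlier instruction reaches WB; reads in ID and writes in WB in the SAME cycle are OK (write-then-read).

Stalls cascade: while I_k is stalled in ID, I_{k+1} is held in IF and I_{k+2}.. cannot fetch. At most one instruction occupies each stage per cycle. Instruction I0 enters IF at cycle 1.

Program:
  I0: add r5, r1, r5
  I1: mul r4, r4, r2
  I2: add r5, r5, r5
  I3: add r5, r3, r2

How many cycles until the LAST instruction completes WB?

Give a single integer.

I0 add r5 <- r1,r5: IF@1 ID@2 stall=0 (-) EX@3 MEM@4 WB@5
I1 mul r4 <- r4,r2: IF@2 ID@3 stall=0 (-) EX@4 MEM@5 WB@6
I2 add r5 <- r5,r5: IF@3 ID@4 stall=1 (RAW on I0.r5 (WB@5)) EX@6 MEM@7 WB@8
I3 add r5 <- r3,r2: IF@4 ID@6 stall=0 (-) EX@7 MEM@8 WB@9

Answer: 9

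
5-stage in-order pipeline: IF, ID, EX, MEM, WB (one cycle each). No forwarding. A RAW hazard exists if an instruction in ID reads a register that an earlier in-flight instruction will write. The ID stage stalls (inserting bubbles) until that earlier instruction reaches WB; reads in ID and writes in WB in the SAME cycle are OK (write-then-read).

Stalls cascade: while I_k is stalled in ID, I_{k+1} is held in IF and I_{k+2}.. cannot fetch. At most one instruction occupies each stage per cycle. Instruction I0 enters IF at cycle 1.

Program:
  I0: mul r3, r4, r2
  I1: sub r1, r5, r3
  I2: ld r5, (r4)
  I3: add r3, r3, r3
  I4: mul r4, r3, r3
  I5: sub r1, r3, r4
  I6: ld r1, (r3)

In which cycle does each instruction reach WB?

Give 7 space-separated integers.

I0 mul r3 <- r4,r2: IF@1 ID@2 stall=0 (-) EX@3 MEM@4 WB@5
I1 sub r1 <- r5,r3: IF@2 ID@3 stall=2 (RAW on I0.r3 (WB@5)) EX@6 MEM@7 WB@8
I2 ld r5 <- r4: IF@3 ID@6 stall=0 (-) EX@7 MEM@8 WB@9
I3 add r3 <- r3,r3: IF@6 ID@7 stall=0 (-) EX@8 MEM@9 WB@10
I4 mul r4 <- r3,r3: IF@7 ID@8 stall=2 (RAW on I3.r3 (WB@10)) EX@11 MEM@12 WB@13
I5 sub r1 <- r3,r4: IF@8 ID@11 stall=2 (RAW on I4.r4 (WB@13)) EX@14 MEM@15 WB@16
I6 ld r1 <- r3: IF@11 ID@14 stall=0 (-) EX@15 MEM@16 WB@17

Answer: 5 8 9 10 13 16 17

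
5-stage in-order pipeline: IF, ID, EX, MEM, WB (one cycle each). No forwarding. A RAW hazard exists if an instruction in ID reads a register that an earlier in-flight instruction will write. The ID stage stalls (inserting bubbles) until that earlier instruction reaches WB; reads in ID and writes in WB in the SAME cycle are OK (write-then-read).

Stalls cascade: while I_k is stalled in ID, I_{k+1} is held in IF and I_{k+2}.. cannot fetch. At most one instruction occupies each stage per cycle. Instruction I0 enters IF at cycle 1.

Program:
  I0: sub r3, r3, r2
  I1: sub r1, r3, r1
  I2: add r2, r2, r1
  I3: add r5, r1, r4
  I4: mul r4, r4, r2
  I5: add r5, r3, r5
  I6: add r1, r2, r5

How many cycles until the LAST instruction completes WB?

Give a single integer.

I0 sub r3 <- r3,r2: IF@1 ID@2 stall=0 (-) EX@3 MEM@4 WB@5
I1 sub r1 <- r3,r1: IF@2 ID@3 stall=2 (RAW on I0.r3 (WB@5)) EX@6 MEM@7 WB@8
I2 add r2 <- r2,r1: IF@3 ID@6 stall=2 (RAW on I1.r1 (WB@8)) EX@9 MEM@10 WB@11
I3 add r5 <- r1,r4: IF@6 ID@9 stall=0 (-) EX@10 MEM@11 WB@12
I4 mul r4 <- r4,r2: IF@9 ID@10 stall=1 (RAW on I2.r2 (WB@11)) EX@12 MEM@13 WB@14
I5 add r5 <- r3,r5: IF@10 ID@12 stall=0 (-) EX@13 MEM@14 WB@15
I6 add r1 <- r2,r5: IF@12 ID@13 stall=2 (RAW on I5.r5 (WB@15)) EX@16 MEM@17 WB@18

Answer: 18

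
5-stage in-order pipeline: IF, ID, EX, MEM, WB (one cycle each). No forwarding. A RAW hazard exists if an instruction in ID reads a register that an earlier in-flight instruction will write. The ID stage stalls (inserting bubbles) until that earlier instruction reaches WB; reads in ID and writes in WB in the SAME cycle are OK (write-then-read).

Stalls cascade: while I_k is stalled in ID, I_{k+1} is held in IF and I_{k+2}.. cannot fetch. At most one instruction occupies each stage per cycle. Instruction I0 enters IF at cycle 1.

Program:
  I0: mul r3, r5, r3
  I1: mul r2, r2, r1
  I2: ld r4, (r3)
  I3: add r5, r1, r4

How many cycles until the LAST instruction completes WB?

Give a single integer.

Answer: 11

Derivation:
I0 mul r3 <- r5,r3: IF@1 ID@2 stall=0 (-) EX@3 MEM@4 WB@5
I1 mul r2 <- r2,r1: IF@2 ID@3 stall=0 (-) EX@4 MEM@5 WB@6
I2 ld r4 <- r3: IF@3 ID@4 stall=1 (RAW on I0.r3 (WB@5)) EX@6 MEM@7 WB@8
I3 add r5 <- r1,r4: IF@4 ID@6 stall=2 (RAW on I2.r4 (WB@8)) EX@9 MEM@10 WB@11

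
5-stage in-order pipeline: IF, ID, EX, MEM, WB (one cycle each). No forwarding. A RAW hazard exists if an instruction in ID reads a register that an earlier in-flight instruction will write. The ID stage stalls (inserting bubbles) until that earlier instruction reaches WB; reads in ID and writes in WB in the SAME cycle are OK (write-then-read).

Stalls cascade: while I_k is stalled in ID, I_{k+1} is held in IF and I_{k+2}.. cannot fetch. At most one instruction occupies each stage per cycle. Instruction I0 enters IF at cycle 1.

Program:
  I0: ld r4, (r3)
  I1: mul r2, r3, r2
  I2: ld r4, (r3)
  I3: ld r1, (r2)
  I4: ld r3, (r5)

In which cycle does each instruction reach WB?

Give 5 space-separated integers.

Answer: 5 6 7 9 10

Derivation:
I0 ld r4 <- r3: IF@1 ID@2 stall=0 (-) EX@3 MEM@4 WB@5
I1 mul r2 <- r3,r2: IF@2 ID@3 stall=0 (-) EX@4 MEM@5 WB@6
I2 ld r4 <- r3: IF@3 ID@4 stall=0 (-) EX@5 MEM@6 WB@7
I3 ld r1 <- r2: IF@4 ID@5 stall=1 (RAW on I1.r2 (WB@6)) EX@7 MEM@8 WB@9
I4 ld r3 <- r5: IF@5 ID@7 stall=0 (-) EX@8 MEM@9 WB@10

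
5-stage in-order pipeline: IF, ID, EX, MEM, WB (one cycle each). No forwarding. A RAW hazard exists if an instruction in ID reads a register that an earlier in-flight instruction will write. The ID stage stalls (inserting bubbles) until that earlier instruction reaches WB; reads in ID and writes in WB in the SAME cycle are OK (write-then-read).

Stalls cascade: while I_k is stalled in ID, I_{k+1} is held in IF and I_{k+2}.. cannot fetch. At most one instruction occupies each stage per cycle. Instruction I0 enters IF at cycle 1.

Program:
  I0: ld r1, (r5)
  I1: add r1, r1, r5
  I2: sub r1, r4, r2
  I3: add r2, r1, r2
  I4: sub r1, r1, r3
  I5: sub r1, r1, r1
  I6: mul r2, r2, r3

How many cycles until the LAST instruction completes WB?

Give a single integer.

I0 ld r1 <- r5: IF@1 ID@2 stall=0 (-) EX@3 MEM@4 WB@5
I1 add r1 <- r1,r5: IF@2 ID@3 stall=2 (RAW on I0.r1 (WB@5)) EX@6 MEM@7 WB@8
I2 sub r1 <- r4,r2: IF@3 ID@6 stall=0 (-) EX@7 MEM@8 WB@9
I3 add r2 <- r1,r2: IF@6 ID@7 stall=2 (RAW on I2.r1 (WB@9)) EX@10 MEM@11 WB@12
I4 sub r1 <- r1,r3: IF@7 ID@10 stall=0 (-) EX@11 MEM@12 WB@13
I5 sub r1 <- r1,r1: IF@10 ID@11 stall=2 (RAW on I4.r1 (WB@13)) EX@14 MEM@15 WB@16
I6 mul r2 <- r2,r3: IF@11 ID@14 stall=0 (-) EX@15 MEM@16 WB@17

Answer: 17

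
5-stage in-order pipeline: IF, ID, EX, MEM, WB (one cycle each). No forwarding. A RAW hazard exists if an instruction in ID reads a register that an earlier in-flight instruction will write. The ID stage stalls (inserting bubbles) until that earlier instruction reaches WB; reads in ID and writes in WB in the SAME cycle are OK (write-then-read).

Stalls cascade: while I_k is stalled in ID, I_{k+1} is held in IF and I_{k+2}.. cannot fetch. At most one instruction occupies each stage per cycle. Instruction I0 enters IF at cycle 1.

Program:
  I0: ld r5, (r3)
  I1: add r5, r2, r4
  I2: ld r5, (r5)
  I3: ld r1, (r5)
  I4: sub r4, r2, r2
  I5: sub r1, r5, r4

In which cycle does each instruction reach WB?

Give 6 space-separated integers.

Answer: 5 6 9 12 13 16

Derivation:
I0 ld r5 <- r3: IF@1 ID@2 stall=0 (-) EX@3 MEM@4 WB@5
I1 add r5 <- r2,r4: IF@2 ID@3 stall=0 (-) EX@4 MEM@5 WB@6
I2 ld r5 <- r5: IF@3 ID@4 stall=2 (RAW on I1.r5 (WB@6)) EX@7 MEM@8 WB@9
I3 ld r1 <- r5: IF@4 ID@7 stall=2 (RAW on I2.r5 (WB@9)) EX@10 MEM@11 WB@12
I4 sub r4 <- r2,r2: IF@7 ID@10 stall=0 (-) EX@11 MEM@12 WB@13
I5 sub r1 <- r5,r4: IF@10 ID@11 stall=2 (RAW on I4.r4 (WB@13)) EX@14 MEM@15 WB@16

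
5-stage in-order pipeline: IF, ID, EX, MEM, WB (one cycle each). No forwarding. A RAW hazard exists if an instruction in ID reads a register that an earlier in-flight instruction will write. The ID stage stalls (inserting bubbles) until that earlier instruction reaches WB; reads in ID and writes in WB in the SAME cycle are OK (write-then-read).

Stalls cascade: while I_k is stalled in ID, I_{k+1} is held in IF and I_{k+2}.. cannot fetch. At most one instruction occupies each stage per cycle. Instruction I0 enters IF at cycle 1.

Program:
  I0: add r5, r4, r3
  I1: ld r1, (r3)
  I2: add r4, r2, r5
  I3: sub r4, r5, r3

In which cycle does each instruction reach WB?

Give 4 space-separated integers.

Answer: 5 6 8 9

Derivation:
I0 add r5 <- r4,r3: IF@1 ID@2 stall=0 (-) EX@3 MEM@4 WB@5
I1 ld r1 <- r3: IF@2 ID@3 stall=0 (-) EX@4 MEM@5 WB@6
I2 add r4 <- r2,r5: IF@3 ID@4 stall=1 (RAW on I0.r5 (WB@5)) EX@6 MEM@7 WB@8
I3 sub r4 <- r5,r3: IF@4 ID@6 stall=0 (-) EX@7 MEM@8 WB@9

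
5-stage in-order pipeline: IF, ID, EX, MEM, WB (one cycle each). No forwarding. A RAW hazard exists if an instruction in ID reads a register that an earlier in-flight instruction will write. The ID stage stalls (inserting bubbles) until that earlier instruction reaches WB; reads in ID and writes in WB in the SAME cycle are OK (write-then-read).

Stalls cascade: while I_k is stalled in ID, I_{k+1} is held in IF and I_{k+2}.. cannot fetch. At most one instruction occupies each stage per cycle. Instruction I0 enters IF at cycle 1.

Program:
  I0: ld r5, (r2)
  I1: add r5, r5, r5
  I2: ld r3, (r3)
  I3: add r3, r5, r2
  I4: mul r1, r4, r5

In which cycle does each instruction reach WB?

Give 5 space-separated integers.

Answer: 5 8 9 11 12

Derivation:
I0 ld r5 <- r2: IF@1 ID@2 stall=0 (-) EX@3 MEM@4 WB@5
I1 add r5 <- r5,r5: IF@2 ID@3 stall=2 (RAW on I0.r5 (WB@5)) EX@6 MEM@7 WB@8
I2 ld r3 <- r3: IF@3 ID@6 stall=0 (-) EX@7 MEM@8 WB@9
I3 add r3 <- r5,r2: IF@6 ID@7 stall=1 (RAW on I1.r5 (WB@8)) EX@9 MEM@10 WB@11
I4 mul r1 <- r4,r5: IF@7 ID@9 stall=0 (-) EX@10 MEM@11 WB@12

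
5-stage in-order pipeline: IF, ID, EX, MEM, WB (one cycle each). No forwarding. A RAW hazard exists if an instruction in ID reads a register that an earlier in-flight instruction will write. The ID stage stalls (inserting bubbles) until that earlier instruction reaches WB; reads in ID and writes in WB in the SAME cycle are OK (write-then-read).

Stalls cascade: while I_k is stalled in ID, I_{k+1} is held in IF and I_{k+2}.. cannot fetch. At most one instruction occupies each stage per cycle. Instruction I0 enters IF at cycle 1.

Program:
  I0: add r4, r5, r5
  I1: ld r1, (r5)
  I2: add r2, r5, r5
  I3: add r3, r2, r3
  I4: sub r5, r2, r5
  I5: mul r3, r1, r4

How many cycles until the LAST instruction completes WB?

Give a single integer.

Answer: 12

Derivation:
I0 add r4 <- r5,r5: IF@1 ID@2 stall=0 (-) EX@3 MEM@4 WB@5
I1 ld r1 <- r5: IF@2 ID@3 stall=0 (-) EX@4 MEM@5 WB@6
I2 add r2 <- r5,r5: IF@3 ID@4 stall=0 (-) EX@5 MEM@6 WB@7
I3 add r3 <- r2,r3: IF@4 ID@5 stall=2 (RAW on I2.r2 (WB@7)) EX@8 MEM@9 WB@10
I4 sub r5 <- r2,r5: IF@5 ID@8 stall=0 (-) EX@9 MEM@10 WB@11
I5 mul r3 <- r1,r4: IF@8 ID@9 stall=0 (-) EX@10 MEM@11 WB@12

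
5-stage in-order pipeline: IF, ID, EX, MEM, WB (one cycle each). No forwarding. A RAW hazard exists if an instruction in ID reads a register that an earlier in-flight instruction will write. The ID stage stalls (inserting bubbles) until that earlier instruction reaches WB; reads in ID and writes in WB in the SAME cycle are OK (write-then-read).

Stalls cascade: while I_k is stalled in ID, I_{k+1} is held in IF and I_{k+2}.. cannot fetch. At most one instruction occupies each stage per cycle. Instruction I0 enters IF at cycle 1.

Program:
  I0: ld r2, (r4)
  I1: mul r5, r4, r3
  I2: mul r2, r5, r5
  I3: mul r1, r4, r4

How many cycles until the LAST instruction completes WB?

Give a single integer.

Answer: 10

Derivation:
I0 ld r2 <- r4: IF@1 ID@2 stall=0 (-) EX@3 MEM@4 WB@5
I1 mul r5 <- r4,r3: IF@2 ID@3 stall=0 (-) EX@4 MEM@5 WB@6
I2 mul r2 <- r5,r5: IF@3 ID@4 stall=2 (RAW on I1.r5 (WB@6)) EX@7 MEM@8 WB@9
I3 mul r1 <- r4,r4: IF@4 ID@7 stall=0 (-) EX@8 MEM@9 WB@10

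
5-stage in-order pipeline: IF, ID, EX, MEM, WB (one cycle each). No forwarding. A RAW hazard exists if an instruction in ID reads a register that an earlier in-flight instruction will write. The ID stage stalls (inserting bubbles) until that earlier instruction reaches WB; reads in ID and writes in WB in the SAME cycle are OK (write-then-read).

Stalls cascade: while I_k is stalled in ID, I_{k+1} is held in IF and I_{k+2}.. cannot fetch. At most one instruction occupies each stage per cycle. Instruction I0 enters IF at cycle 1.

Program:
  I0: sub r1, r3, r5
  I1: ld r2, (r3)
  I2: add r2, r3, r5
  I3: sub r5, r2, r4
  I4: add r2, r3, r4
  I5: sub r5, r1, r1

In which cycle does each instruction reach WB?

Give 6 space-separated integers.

Answer: 5 6 7 10 11 12

Derivation:
I0 sub r1 <- r3,r5: IF@1 ID@2 stall=0 (-) EX@3 MEM@4 WB@5
I1 ld r2 <- r3: IF@2 ID@3 stall=0 (-) EX@4 MEM@5 WB@6
I2 add r2 <- r3,r5: IF@3 ID@4 stall=0 (-) EX@5 MEM@6 WB@7
I3 sub r5 <- r2,r4: IF@4 ID@5 stall=2 (RAW on I2.r2 (WB@7)) EX@8 MEM@9 WB@10
I4 add r2 <- r3,r4: IF@5 ID@8 stall=0 (-) EX@9 MEM@10 WB@11
I5 sub r5 <- r1,r1: IF@8 ID@9 stall=0 (-) EX@10 MEM@11 WB@12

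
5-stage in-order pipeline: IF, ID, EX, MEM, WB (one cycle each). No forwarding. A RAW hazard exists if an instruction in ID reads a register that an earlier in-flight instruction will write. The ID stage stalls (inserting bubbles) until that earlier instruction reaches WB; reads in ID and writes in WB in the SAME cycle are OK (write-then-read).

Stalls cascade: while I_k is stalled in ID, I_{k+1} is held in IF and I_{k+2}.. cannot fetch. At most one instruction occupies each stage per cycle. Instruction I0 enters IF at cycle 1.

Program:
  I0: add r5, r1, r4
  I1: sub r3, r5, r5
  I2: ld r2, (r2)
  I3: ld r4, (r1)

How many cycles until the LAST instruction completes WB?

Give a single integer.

Answer: 10

Derivation:
I0 add r5 <- r1,r4: IF@1 ID@2 stall=0 (-) EX@3 MEM@4 WB@5
I1 sub r3 <- r5,r5: IF@2 ID@3 stall=2 (RAW on I0.r5 (WB@5)) EX@6 MEM@7 WB@8
I2 ld r2 <- r2: IF@3 ID@6 stall=0 (-) EX@7 MEM@8 WB@9
I3 ld r4 <- r1: IF@6 ID@7 stall=0 (-) EX@8 MEM@9 WB@10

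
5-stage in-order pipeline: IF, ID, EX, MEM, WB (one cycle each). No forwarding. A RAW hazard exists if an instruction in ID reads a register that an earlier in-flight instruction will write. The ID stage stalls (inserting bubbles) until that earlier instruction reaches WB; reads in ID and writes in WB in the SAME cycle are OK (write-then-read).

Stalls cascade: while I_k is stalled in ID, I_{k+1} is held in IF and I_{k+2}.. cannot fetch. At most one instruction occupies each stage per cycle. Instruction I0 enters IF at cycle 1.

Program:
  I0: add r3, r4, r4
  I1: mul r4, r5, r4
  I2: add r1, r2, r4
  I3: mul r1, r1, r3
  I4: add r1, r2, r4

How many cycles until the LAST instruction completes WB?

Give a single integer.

I0 add r3 <- r4,r4: IF@1 ID@2 stall=0 (-) EX@3 MEM@4 WB@5
I1 mul r4 <- r5,r4: IF@2 ID@3 stall=0 (-) EX@4 MEM@5 WB@6
I2 add r1 <- r2,r4: IF@3 ID@4 stall=2 (RAW on I1.r4 (WB@6)) EX@7 MEM@8 WB@9
I3 mul r1 <- r1,r3: IF@4 ID@7 stall=2 (RAW on I2.r1 (WB@9)) EX@10 MEM@11 WB@12
I4 add r1 <- r2,r4: IF@7 ID@10 stall=0 (-) EX@11 MEM@12 WB@13

Answer: 13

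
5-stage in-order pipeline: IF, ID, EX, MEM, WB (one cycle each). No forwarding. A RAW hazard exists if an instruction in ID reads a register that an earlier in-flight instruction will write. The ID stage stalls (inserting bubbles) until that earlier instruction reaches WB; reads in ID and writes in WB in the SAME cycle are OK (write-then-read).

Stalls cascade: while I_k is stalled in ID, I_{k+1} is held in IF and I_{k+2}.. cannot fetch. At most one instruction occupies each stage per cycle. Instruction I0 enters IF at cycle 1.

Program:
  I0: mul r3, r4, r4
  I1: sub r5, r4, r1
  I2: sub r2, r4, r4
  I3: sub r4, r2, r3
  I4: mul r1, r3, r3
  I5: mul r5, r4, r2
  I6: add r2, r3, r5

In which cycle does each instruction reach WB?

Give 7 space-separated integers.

I0 mul r3 <- r4,r4: IF@1 ID@2 stall=0 (-) EX@3 MEM@4 WB@5
I1 sub r5 <- r4,r1: IF@2 ID@3 stall=0 (-) EX@4 MEM@5 WB@6
I2 sub r2 <- r4,r4: IF@3 ID@4 stall=0 (-) EX@5 MEM@6 WB@7
I3 sub r4 <- r2,r3: IF@4 ID@5 stall=2 (RAW on I2.r2 (WB@7)) EX@8 MEM@9 WB@10
I4 mul r1 <- r3,r3: IF@5 ID@8 stall=0 (-) EX@9 MEM@10 WB@11
I5 mul r5 <- r4,r2: IF@8 ID@9 stall=1 (RAW on I3.r4 (WB@10)) EX@11 MEM@12 WB@13
I6 add r2 <- r3,r5: IF@9 ID@11 stall=2 (RAW on I5.r5 (WB@13)) EX@14 MEM@15 WB@16

Answer: 5 6 7 10 11 13 16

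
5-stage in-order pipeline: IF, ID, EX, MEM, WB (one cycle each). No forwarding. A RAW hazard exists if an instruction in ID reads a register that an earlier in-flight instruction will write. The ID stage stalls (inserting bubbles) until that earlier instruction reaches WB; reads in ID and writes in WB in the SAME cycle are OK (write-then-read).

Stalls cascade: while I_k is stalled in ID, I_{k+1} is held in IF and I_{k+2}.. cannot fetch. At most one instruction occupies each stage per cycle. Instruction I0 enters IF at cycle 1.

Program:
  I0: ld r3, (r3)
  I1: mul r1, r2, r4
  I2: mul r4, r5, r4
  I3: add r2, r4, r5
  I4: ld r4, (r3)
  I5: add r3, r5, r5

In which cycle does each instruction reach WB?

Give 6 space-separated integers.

I0 ld r3 <- r3: IF@1 ID@2 stall=0 (-) EX@3 MEM@4 WB@5
I1 mul r1 <- r2,r4: IF@2 ID@3 stall=0 (-) EX@4 MEM@5 WB@6
I2 mul r4 <- r5,r4: IF@3 ID@4 stall=0 (-) EX@5 MEM@6 WB@7
I3 add r2 <- r4,r5: IF@4 ID@5 stall=2 (RAW on I2.r4 (WB@7)) EX@8 MEM@9 WB@10
I4 ld r4 <- r3: IF@5 ID@8 stall=0 (-) EX@9 MEM@10 WB@11
I5 add r3 <- r5,r5: IF@8 ID@9 stall=0 (-) EX@10 MEM@11 WB@12

Answer: 5 6 7 10 11 12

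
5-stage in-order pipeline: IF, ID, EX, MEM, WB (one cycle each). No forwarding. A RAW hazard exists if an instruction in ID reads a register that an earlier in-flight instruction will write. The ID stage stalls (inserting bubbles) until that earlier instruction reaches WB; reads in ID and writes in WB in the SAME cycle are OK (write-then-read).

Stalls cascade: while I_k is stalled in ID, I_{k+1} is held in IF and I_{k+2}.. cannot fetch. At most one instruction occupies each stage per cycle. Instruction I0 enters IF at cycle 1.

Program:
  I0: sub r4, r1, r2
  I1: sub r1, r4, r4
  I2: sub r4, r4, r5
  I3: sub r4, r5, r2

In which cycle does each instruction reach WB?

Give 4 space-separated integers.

I0 sub r4 <- r1,r2: IF@1 ID@2 stall=0 (-) EX@3 MEM@4 WB@5
I1 sub r1 <- r4,r4: IF@2 ID@3 stall=2 (RAW on I0.r4 (WB@5)) EX@6 MEM@7 WB@8
I2 sub r4 <- r4,r5: IF@3 ID@6 stall=0 (-) EX@7 MEM@8 WB@9
I3 sub r4 <- r5,r2: IF@6 ID@7 stall=0 (-) EX@8 MEM@9 WB@10

Answer: 5 8 9 10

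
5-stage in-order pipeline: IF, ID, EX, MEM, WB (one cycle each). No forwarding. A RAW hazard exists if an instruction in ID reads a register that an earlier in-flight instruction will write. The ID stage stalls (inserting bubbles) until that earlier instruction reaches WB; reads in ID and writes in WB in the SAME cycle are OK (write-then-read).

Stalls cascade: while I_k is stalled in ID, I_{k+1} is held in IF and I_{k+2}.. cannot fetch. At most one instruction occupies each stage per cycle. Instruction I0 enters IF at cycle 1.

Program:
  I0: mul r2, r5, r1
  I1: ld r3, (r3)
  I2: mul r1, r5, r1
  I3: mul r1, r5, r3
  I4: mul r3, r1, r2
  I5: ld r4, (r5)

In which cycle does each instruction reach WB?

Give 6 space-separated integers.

Answer: 5 6 7 9 12 13

Derivation:
I0 mul r2 <- r5,r1: IF@1 ID@2 stall=0 (-) EX@3 MEM@4 WB@5
I1 ld r3 <- r3: IF@2 ID@3 stall=0 (-) EX@4 MEM@5 WB@6
I2 mul r1 <- r5,r1: IF@3 ID@4 stall=0 (-) EX@5 MEM@6 WB@7
I3 mul r1 <- r5,r3: IF@4 ID@5 stall=1 (RAW on I1.r3 (WB@6)) EX@7 MEM@8 WB@9
I4 mul r3 <- r1,r2: IF@5 ID@7 stall=2 (RAW on I3.r1 (WB@9)) EX@10 MEM@11 WB@12
I5 ld r4 <- r5: IF@7 ID@10 stall=0 (-) EX@11 MEM@12 WB@13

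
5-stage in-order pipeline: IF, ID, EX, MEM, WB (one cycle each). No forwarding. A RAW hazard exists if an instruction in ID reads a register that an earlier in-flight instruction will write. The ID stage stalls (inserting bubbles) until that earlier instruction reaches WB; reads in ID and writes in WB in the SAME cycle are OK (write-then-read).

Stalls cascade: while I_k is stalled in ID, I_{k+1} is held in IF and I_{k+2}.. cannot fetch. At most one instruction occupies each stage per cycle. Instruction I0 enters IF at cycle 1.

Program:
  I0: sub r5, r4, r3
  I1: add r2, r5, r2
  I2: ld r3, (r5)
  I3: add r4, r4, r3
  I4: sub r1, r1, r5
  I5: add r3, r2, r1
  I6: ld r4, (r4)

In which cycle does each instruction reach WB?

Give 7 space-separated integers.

Answer: 5 8 9 12 13 16 17

Derivation:
I0 sub r5 <- r4,r3: IF@1 ID@2 stall=0 (-) EX@3 MEM@4 WB@5
I1 add r2 <- r5,r2: IF@2 ID@3 stall=2 (RAW on I0.r5 (WB@5)) EX@6 MEM@7 WB@8
I2 ld r3 <- r5: IF@3 ID@6 stall=0 (-) EX@7 MEM@8 WB@9
I3 add r4 <- r4,r3: IF@6 ID@7 stall=2 (RAW on I2.r3 (WB@9)) EX@10 MEM@11 WB@12
I4 sub r1 <- r1,r5: IF@7 ID@10 stall=0 (-) EX@11 MEM@12 WB@13
I5 add r3 <- r2,r1: IF@10 ID@11 stall=2 (RAW on I4.r1 (WB@13)) EX@14 MEM@15 WB@16
I6 ld r4 <- r4: IF@11 ID@14 stall=0 (-) EX@15 MEM@16 WB@17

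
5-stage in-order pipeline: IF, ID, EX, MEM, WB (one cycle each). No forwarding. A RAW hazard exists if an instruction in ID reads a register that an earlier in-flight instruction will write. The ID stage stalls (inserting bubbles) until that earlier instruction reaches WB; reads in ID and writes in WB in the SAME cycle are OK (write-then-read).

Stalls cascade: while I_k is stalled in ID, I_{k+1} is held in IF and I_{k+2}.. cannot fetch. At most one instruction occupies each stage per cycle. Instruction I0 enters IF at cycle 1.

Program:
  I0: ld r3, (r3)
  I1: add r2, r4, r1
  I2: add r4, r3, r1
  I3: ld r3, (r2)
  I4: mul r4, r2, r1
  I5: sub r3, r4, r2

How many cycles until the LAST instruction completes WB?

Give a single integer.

I0 ld r3 <- r3: IF@1 ID@2 stall=0 (-) EX@3 MEM@4 WB@5
I1 add r2 <- r4,r1: IF@2 ID@3 stall=0 (-) EX@4 MEM@5 WB@6
I2 add r4 <- r3,r1: IF@3 ID@4 stall=1 (RAW on I0.r3 (WB@5)) EX@6 MEM@7 WB@8
I3 ld r3 <- r2: IF@4 ID@6 stall=0 (-) EX@7 MEM@8 WB@9
I4 mul r4 <- r2,r1: IF@6 ID@7 stall=0 (-) EX@8 MEM@9 WB@10
I5 sub r3 <- r4,r2: IF@7 ID@8 stall=2 (RAW on I4.r4 (WB@10)) EX@11 MEM@12 WB@13

Answer: 13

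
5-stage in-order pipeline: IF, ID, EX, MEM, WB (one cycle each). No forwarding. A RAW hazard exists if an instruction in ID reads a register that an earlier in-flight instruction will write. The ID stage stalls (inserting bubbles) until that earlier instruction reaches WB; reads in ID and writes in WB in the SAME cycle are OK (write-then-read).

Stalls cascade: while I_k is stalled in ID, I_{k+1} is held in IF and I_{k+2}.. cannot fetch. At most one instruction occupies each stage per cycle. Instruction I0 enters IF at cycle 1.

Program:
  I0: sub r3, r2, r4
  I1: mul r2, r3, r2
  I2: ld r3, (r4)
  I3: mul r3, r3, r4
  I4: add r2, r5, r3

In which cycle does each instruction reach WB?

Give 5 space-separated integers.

Answer: 5 8 9 12 15

Derivation:
I0 sub r3 <- r2,r4: IF@1 ID@2 stall=0 (-) EX@3 MEM@4 WB@5
I1 mul r2 <- r3,r2: IF@2 ID@3 stall=2 (RAW on I0.r3 (WB@5)) EX@6 MEM@7 WB@8
I2 ld r3 <- r4: IF@3 ID@6 stall=0 (-) EX@7 MEM@8 WB@9
I3 mul r3 <- r3,r4: IF@6 ID@7 stall=2 (RAW on I2.r3 (WB@9)) EX@10 MEM@11 WB@12
I4 add r2 <- r5,r3: IF@7 ID@10 stall=2 (RAW on I3.r3 (WB@12)) EX@13 MEM@14 WB@15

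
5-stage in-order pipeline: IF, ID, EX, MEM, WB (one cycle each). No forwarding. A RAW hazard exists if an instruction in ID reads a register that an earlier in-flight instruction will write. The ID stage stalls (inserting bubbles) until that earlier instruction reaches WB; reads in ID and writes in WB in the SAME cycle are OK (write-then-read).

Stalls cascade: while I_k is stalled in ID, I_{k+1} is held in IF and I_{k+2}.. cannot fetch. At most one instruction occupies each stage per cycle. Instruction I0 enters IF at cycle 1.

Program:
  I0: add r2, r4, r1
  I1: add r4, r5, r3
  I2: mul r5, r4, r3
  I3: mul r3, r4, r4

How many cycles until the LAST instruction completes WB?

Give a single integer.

Answer: 10

Derivation:
I0 add r2 <- r4,r1: IF@1 ID@2 stall=0 (-) EX@3 MEM@4 WB@5
I1 add r4 <- r5,r3: IF@2 ID@3 stall=0 (-) EX@4 MEM@5 WB@6
I2 mul r5 <- r4,r3: IF@3 ID@4 stall=2 (RAW on I1.r4 (WB@6)) EX@7 MEM@8 WB@9
I3 mul r3 <- r4,r4: IF@4 ID@7 stall=0 (-) EX@8 MEM@9 WB@10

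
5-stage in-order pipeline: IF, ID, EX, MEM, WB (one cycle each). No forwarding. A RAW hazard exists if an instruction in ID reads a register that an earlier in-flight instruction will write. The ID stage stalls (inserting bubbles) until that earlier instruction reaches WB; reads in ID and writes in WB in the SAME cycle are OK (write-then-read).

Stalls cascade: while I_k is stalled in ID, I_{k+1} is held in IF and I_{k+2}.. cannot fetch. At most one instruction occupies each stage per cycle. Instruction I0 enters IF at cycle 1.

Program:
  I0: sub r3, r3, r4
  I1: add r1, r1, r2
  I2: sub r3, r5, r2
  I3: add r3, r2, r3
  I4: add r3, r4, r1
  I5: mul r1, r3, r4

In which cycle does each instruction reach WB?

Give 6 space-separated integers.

Answer: 5 6 7 10 11 14

Derivation:
I0 sub r3 <- r3,r4: IF@1 ID@2 stall=0 (-) EX@3 MEM@4 WB@5
I1 add r1 <- r1,r2: IF@2 ID@3 stall=0 (-) EX@4 MEM@5 WB@6
I2 sub r3 <- r5,r2: IF@3 ID@4 stall=0 (-) EX@5 MEM@6 WB@7
I3 add r3 <- r2,r3: IF@4 ID@5 stall=2 (RAW on I2.r3 (WB@7)) EX@8 MEM@9 WB@10
I4 add r3 <- r4,r1: IF@5 ID@8 stall=0 (-) EX@9 MEM@10 WB@11
I5 mul r1 <- r3,r4: IF@8 ID@9 stall=2 (RAW on I4.r3 (WB@11)) EX@12 MEM@13 WB@14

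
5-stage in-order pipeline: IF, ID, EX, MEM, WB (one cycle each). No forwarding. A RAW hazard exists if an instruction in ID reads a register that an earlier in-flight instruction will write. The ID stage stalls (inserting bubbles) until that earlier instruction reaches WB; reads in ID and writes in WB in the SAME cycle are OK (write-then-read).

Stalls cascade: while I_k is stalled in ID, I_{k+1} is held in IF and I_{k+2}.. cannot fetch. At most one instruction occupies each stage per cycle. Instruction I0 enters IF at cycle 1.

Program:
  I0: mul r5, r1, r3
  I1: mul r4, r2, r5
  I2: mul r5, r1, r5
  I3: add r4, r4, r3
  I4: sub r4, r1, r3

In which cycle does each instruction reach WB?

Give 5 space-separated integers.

I0 mul r5 <- r1,r3: IF@1 ID@2 stall=0 (-) EX@3 MEM@4 WB@5
I1 mul r4 <- r2,r5: IF@2 ID@3 stall=2 (RAW on I0.r5 (WB@5)) EX@6 MEM@7 WB@8
I2 mul r5 <- r1,r5: IF@3 ID@6 stall=0 (-) EX@7 MEM@8 WB@9
I3 add r4 <- r4,r3: IF@6 ID@7 stall=1 (RAW on I1.r4 (WB@8)) EX@9 MEM@10 WB@11
I4 sub r4 <- r1,r3: IF@7 ID@9 stall=0 (-) EX@10 MEM@11 WB@12

Answer: 5 8 9 11 12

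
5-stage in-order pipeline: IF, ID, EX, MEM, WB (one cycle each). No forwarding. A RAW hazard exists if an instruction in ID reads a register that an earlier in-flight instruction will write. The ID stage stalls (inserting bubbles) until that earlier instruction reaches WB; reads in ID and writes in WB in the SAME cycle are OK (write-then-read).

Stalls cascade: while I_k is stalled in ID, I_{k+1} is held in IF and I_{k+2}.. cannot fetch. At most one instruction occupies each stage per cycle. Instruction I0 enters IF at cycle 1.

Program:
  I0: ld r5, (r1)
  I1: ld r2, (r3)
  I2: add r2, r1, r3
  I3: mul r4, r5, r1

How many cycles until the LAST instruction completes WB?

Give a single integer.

I0 ld r5 <- r1: IF@1 ID@2 stall=0 (-) EX@3 MEM@4 WB@5
I1 ld r2 <- r3: IF@2 ID@3 stall=0 (-) EX@4 MEM@5 WB@6
I2 add r2 <- r1,r3: IF@3 ID@4 stall=0 (-) EX@5 MEM@6 WB@7
I3 mul r4 <- r5,r1: IF@4 ID@5 stall=0 (-) EX@6 MEM@7 WB@8

Answer: 8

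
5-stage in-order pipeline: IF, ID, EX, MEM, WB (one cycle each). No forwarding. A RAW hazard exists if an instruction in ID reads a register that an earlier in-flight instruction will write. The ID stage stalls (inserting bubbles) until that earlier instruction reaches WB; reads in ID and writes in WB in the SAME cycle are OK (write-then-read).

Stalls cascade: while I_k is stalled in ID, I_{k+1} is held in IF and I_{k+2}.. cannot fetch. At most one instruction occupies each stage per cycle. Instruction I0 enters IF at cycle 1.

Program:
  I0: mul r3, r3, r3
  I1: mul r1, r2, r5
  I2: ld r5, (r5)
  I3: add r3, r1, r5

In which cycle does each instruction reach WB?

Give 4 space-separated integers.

I0 mul r3 <- r3,r3: IF@1 ID@2 stall=0 (-) EX@3 MEM@4 WB@5
I1 mul r1 <- r2,r5: IF@2 ID@3 stall=0 (-) EX@4 MEM@5 WB@6
I2 ld r5 <- r5: IF@3 ID@4 stall=0 (-) EX@5 MEM@6 WB@7
I3 add r3 <- r1,r5: IF@4 ID@5 stall=2 (RAW on I2.r5 (WB@7)) EX@8 MEM@9 WB@10

Answer: 5 6 7 10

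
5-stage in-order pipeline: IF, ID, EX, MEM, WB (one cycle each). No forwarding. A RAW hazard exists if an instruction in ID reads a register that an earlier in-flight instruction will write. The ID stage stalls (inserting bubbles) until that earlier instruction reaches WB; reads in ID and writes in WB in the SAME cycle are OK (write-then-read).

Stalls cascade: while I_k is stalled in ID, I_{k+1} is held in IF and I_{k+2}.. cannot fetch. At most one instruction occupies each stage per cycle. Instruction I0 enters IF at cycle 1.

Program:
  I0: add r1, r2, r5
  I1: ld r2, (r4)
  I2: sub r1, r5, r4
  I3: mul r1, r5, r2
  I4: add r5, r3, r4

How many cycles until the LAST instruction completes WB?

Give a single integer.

I0 add r1 <- r2,r5: IF@1 ID@2 stall=0 (-) EX@3 MEM@4 WB@5
I1 ld r2 <- r4: IF@2 ID@3 stall=0 (-) EX@4 MEM@5 WB@6
I2 sub r1 <- r5,r4: IF@3 ID@4 stall=0 (-) EX@5 MEM@6 WB@7
I3 mul r1 <- r5,r2: IF@4 ID@5 stall=1 (RAW on I1.r2 (WB@6)) EX@7 MEM@8 WB@9
I4 add r5 <- r3,r4: IF@5 ID@7 stall=0 (-) EX@8 MEM@9 WB@10

Answer: 10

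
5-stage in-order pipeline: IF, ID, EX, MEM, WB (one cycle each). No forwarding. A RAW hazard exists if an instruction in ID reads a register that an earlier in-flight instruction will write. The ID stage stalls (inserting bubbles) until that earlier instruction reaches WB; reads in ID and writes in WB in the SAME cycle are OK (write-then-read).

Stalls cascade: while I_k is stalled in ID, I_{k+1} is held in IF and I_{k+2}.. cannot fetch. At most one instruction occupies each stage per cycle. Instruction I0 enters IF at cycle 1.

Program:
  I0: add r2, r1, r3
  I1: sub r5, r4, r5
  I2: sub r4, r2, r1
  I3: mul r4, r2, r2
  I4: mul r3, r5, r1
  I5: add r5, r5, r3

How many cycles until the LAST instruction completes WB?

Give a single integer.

I0 add r2 <- r1,r3: IF@1 ID@2 stall=0 (-) EX@3 MEM@4 WB@5
I1 sub r5 <- r4,r5: IF@2 ID@3 stall=0 (-) EX@4 MEM@5 WB@6
I2 sub r4 <- r2,r1: IF@3 ID@4 stall=1 (RAW on I0.r2 (WB@5)) EX@6 MEM@7 WB@8
I3 mul r4 <- r2,r2: IF@4 ID@6 stall=0 (-) EX@7 MEM@8 WB@9
I4 mul r3 <- r5,r1: IF@6 ID@7 stall=0 (-) EX@8 MEM@9 WB@10
I5 add r5 <- r5,r3: IF@7 ID@8 stall=2 (RAW on I4.r3 (WB@10)) EX@11 MEM@12 WB@13

Answer: 13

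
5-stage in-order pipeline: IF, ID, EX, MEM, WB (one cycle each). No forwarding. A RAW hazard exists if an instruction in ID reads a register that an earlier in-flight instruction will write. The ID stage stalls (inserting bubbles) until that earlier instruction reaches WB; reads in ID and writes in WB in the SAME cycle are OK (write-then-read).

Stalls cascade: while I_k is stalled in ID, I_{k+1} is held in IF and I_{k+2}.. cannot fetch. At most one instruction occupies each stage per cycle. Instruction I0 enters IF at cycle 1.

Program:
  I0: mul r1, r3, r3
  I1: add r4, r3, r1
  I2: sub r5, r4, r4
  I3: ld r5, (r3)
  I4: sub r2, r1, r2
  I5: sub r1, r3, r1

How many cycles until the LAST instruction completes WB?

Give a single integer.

I0 mul r1 <- r3,r3: IF@1 ID@2 stall=0 (-) EX@3 MEM@4 WB@5
I1 add r4 <- r3,r1: IF@2 ID@3 stall=2 (RAW on I0.r1 (WB@5)) EX@6 MEM@7 WB@8
I2 sub r5 <- r4,r4: IF@3 ID@6 stall=2 (RAW on I1.r4 (WB@8)) EX@9 MEM@10 WB@11
I3 ld r5 <- r3: IF@6 ID@9 stall=0 (-) EX@10 MEM@11 WB@12
I4 sub r2 <- r1,r2: IF@9 ID@10 stall=0 (-) EX@11 MEM@12 WB@13
I5 sub r1 <- r3,r1: IF@10 ID@11 stall=0 (-) EX@12 MEM@13 WB@14

Answer: 14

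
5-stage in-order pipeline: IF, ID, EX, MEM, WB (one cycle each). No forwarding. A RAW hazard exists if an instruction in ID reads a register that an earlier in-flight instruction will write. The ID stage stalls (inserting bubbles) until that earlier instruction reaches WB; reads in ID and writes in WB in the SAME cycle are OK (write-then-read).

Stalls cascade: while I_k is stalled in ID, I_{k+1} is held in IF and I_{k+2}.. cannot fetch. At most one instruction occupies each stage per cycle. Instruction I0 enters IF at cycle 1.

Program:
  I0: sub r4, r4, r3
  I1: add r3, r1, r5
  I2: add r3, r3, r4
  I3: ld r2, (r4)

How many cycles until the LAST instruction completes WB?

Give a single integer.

Answer: 10

Derivation:
I0 sub r4 <- r4,r3: IF@1 ID@2 stall=0 (-) EX@3 MEM@4 WB@5
I1 add r3 <- r1,r5: IF@2 ID@3 stall=0 (-) EX@4 MEM@5 WB@6
I2 add r3 <- r3,r4: IF@3 ID@4 stall=2 (RAW on I1.r3 (WB@6)) EX@7 MEM@8 WB@9
I3 ld r2 <- r4: IF@4 ID@7 stall=0 (-) EX@8 MEM@9 WB@10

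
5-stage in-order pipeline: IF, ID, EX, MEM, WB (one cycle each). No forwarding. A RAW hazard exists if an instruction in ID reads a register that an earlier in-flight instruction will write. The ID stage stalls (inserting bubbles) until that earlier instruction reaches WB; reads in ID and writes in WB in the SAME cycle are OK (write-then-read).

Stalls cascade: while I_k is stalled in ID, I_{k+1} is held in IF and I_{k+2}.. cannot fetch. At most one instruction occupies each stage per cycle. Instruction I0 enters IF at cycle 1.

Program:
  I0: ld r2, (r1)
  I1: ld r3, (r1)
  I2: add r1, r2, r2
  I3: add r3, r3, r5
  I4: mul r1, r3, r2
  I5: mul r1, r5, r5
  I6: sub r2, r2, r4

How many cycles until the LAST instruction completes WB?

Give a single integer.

I0 ld r2 <- r1: IF@1 ID@2 stall=0 (-) EX@3 MEM@4 WB@5
I1 ld r3 <- r1: IF@2 ID@3 stall=0 (-) EX@4 MEM@5 WB@6
I2 add r1 <- r2,r2: IF@3 ID@4 stall=1 (RAW on I0.r2 (WB@5)) EX@6 MEM@7 WB@8
I3 add r3 <- r3,r5: IF@4 ID@6 stall=0 (-) EX@7 MEM@8 WB@9
I4 mul r1 <- r3,r2: IF@6 ID@7 stall=2 (RAW on I3.r3 (WB@9)) EX@10 MEM@11 WB@12
I5 mul r1 <- r5,r5: IF@7 ID@10 stall=0 (-) EX@11 MEM@12 WB@13
I6 sub r2 <- r2,r4: IF@10 ID@11 stall=0 (-) EX@12 MEM@13 WB@14

Answer: 14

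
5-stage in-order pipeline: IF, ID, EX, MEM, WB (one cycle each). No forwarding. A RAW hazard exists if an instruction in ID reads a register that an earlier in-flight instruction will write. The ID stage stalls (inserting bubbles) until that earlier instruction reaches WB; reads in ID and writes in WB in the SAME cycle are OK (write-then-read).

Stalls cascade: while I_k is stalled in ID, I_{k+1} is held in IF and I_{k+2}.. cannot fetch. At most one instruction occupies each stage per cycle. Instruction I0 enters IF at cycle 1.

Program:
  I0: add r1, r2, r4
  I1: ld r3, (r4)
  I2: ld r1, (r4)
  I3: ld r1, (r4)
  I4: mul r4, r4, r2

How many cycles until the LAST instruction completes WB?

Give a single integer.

Answer: 9

Derivation:
I0 add r1 <- r2,r4: IF@1 ID@2 stall=0 (-) EX@3 MEM@4 WB@5
I1 ld r3 <- r4: IF@2 ID@3 stall=0 (-) EX@4 MEM@5 WB@6
I2 ld r1 <- r4: IF@3 ID@4 stall=0 (-) EX@5 MEM@6 WB@7
I3 ld r1 <- r4: IF@4 ID@5 stall=0 (-) EX@6 MEM@7 WB@8
I4 mul r4 <- r4,r2: IF@5 ID@6 stall=0 (-) EX@7 MEM@8 WB@9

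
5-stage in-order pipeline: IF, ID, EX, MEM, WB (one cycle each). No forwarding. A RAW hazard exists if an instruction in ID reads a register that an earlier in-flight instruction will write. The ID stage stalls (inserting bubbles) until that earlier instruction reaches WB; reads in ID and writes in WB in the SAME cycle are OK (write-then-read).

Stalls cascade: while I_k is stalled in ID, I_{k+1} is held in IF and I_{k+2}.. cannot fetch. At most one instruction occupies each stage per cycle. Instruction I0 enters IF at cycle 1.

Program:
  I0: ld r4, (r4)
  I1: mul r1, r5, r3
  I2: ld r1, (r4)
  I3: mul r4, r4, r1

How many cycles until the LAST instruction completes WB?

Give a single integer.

I0 ld r4 <- r4: IF@1 ID@2 stall=0 (-) EX@3 MEM@4 WB@5
I1 mul r1 <- r5,r3: IF@2 ID@3 stall=0 (-) EX@4 MEM@5 WB@6
I2 ld r1 <- r4: IF@3 ID@4 stall=1 (RAW on I0.r4 (WB@5)) EX@6 MEM@7 WB@8
I3 mul r4 <- r4,r1: IF@4 ID@6 stall=2 (RAW on I2.r1 (WB@8)) EX@9 MEM@10 WB@11

Answer: 11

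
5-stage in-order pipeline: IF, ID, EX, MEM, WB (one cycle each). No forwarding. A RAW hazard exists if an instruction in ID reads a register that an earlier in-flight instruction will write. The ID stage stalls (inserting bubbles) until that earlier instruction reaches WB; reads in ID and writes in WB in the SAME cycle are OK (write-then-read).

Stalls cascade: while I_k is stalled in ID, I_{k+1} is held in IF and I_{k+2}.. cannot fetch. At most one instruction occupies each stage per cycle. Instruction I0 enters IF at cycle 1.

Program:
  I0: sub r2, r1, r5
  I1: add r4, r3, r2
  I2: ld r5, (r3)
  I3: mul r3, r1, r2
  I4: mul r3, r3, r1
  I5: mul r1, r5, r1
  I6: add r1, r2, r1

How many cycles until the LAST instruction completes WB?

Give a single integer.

Answer: 17

Derivation:
I0 sub r2 <- r1,r5: IF@1 ID@2 stall=0 (-) EX@3 MEM@4 WB@5
I1 add r4 <- r3,r2: IF@2 ID@3 stall=2 (RAW on I0.r2 (WB@5)) EX@6 MEM@7 WB@8
I2 ld r5 <- r3: IF@3 ID@6 stall=0 (-) EX@7 MEM@8 WB@9
I3 mul r3 <- r1,r2: IF@6 ID@7 stall=0 (-) EX@8 MEM@9 WB@10
I4 mul r3 <- r3,r1: IF@7 ID@8 stall=2 (RAW on I3.r3 (WB@10)) EX@11 MEM@12 WB@13
I5 mul r1 <- r5,r1: IF@8 ID@11 stall=0 (-) EX@12 MEM@13 WB@14
I6 add r1 <- r2,r1: IF@11 ID@12 stall=2 (RAW on I5.r1 (WB@14)) EX@15 MEM@16 WB@17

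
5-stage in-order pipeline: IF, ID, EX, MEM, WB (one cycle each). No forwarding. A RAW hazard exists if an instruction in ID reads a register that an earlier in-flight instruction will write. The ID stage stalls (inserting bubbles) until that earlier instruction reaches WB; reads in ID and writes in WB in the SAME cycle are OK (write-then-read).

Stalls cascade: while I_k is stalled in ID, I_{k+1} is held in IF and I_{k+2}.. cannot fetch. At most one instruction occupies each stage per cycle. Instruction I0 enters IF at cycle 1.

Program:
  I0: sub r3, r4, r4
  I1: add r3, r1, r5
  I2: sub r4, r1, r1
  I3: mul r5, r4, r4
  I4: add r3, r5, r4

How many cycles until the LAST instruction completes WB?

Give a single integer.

I0 sub r3 <- r4,r4: IF@1 ID@2 stall=0 (-) EX@3 MEM@4 WB@5
I1 add r3 <- r1,r5: IF@2 ID@3 stall=0 (-) EX@4 MEM@5 WB@6
I2 sub r4 <- r1,r1: IF@3 ID@4 stall=0 (-) EX@5 MEM@6 WB@7
I3 mul r5 <- r4,r4: IF@4 ID@5 stall=2 (RAW on I2.r4 (WB@7)) EX@8 MEM@9 WB@10
I4 add r3 <- r5,r4: IF@5 ID@8 stall=2 (RAW on I3.r5 (WB@10)) EX@11 MEM@12 WB@13

Answer: 13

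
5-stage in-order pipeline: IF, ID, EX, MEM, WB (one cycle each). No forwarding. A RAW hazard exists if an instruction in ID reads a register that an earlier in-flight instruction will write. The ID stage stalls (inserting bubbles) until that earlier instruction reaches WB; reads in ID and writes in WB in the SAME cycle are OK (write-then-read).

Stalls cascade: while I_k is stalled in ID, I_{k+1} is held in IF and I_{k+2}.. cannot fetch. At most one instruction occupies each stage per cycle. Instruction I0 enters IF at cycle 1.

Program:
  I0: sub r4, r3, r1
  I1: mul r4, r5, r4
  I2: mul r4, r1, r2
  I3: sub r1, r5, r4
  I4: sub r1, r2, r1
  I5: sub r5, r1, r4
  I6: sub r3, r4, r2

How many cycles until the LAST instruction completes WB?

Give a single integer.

Answer: 19

Derivation:
I0 sub r4 <- r3,r1: IF@1 ID@2 stall=0 (-) EX@3 MEM@4 WB@5
I1 mul r4 <- r5,r4: IF@2 ID@3 stall=2 (RAW on I0.r4 (WB@5)) EX@6 MEM@7 WB@8
I2 mul r4 <- r1,r2: IF@3 ID@6 stall=0 (-) EX@7 MEM@8 WB@9
I3 sub r1 <- r5,r4: IF@6 ID@7 stall=2 (RAW on I2.r4 (WB@9)) EX@10 MEM@11 WB@12
I4 sub r1 <- r2,r1: IF@7 ID@10 stall=2 (RAW on I3.r1 (WB@12)) EX@13 MEM@14 WB@15
I5 sub r5 <- r1,r4: IF@10 ID@13 stall=2 (RAW on I4.r1 (WB@15)) EX@16 MEM@17 WB@18
I6 sub r3 <- r4,r2: IF@13 ID@16 stall=0 (-) EX@17 MEM@18 WB@19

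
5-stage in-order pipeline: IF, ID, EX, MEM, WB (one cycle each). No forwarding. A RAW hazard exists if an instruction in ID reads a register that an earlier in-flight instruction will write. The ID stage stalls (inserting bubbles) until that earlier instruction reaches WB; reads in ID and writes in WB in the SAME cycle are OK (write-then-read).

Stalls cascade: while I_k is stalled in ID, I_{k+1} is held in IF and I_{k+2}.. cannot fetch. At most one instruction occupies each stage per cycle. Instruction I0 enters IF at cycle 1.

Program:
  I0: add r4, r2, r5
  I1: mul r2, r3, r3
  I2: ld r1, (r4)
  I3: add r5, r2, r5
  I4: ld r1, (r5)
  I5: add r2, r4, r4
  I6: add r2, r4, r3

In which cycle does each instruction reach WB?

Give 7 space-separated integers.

I0 add r4 <- r2,r5: IF@1 ID@2 stall=0 (-) EX@3 MEM@4 WB@5
I1 mul r2 <- r3,r3: IF@2 ID@3 stall=0 (-) EX@4 MEM@5 WB@6
I2 ld r1 <- r4: IF@3 ID@4 stall=1 (RAW on I0.r4 (WB@5)) EX@6 MEM@7 WB@8
I3 add r5 <- r2,r5: IF@4 ID@6 stall=0 (-) EX@7 MEM@8 WB@9
I4 ld r1 <- r5: IF@6 ID@7 stall=2 (RAW on I3.r5 (WB@9)) EX@10 MEM@11 WB@12
I5 add r2 <- r4,r4: IF@7 ID@10 stall=0 (-) EX@11 MEM@12 WB@13
I6 add r2 <- r4,r3: IF@10 ID@11 stall=0 (-) EX@12 MEM@13 WB@14

Answer: 5 6 8 9 12 13 14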